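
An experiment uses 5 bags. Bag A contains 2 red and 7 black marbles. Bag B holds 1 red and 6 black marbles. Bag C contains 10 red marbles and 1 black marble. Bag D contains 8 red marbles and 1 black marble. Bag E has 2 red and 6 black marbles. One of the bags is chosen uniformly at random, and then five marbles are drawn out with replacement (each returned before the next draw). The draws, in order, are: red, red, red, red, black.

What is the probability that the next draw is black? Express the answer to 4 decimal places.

Under each hypothesis, the probability of the observed sequence is: P(data | bag A) = (2/9)(2/9)(2/9)(2/9)(7/9) = 0.0018967; P(data | bag B) = (1/7)(1/7)(1/7)(1/7)(6/7) = 0.00035699; P(data | bag C) = (10/11)(10/11)(10/11)(10/11)(1/11) = 0.062092; P(data | bag D) = (8/9)(8/9)(8/9)(8/9)(1/9) = 0.069366; P(data | bag E) = (2/8)(2/8)(2/8)(2/8)(6/8) = 0.0029297.
Multiplying each by its prior: 1/5 · 0.0018967 = 0.00037935, 1/5 · 0.00035699 = 7.1399e-05, 1/5 · 0.062092 = 0.012418, 1/5 · 0.069366 = 0.013873, 1/5 · 0.0029297 = 0.00058594; summing to 0.027328.
The posterior is then P(bag A | data) = 0.013881, P(bag B | data) = 0.0026126, P(bag C | data) = 0.45442, P(bag D | data) = 0.50765, P(bag E | data) = 0.021441.
The predictive probability is P(black next | data) = (7/9)(0.013881) + (6/7)(0.0026126) + (1/11)(0.45442) + (1/9)(0.50765) + (3/4)(0.021441) = 0.12683.

0.1268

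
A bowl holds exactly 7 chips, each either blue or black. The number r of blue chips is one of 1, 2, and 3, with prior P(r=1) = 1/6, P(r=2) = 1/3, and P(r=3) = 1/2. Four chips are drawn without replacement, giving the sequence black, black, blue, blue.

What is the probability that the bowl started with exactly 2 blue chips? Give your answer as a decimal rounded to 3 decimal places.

0.270

For each hypothesis, P(data | H) works out to: P(data | r = 1) = (6/7)(5/6)(1/5)(0/4) = 0; P(data | r = 2) = (5/7)(4/6)(2/5)(1/4) = 1/21; P(data | r = 3) = (4/7)(3/6)(3/5)(2/4) = 3/35.
Weighting by the prior gives 1/6 · 0 = 0, 1/3 · 1/21 = 1/63, 1/2 · 3/35 = 3/70; these sum to 37/630.
By Bayes' rule, P(r = 2 | data) = (1/63) / (37/630) = 10/37.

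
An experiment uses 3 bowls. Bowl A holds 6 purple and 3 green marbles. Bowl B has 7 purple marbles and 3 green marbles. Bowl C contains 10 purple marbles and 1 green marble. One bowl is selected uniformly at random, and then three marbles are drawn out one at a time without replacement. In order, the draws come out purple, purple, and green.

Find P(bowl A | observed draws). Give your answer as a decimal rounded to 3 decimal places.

0.402

For each hypothesis, P(data | H) works out to: P(data | bowl A) = (6/9)(5/8)(3/7) = 0.17857; P(data | bowl B) = (7/10)(6/9)(3/8) = 0.175; P(data | bowl C) = (10/11)(9/10)(1/9) = 0.090909.
The prior-weighted likelihoods are 1/3 · 0.17857 = 0.059524, 1/3 · 0.175 = 0.058333, 1/3 · 0.090909 = 0.030303; summing to 0.14816.
By Bayes' rule, P(bowl A | data) = (0.059524) / (0.14816) = 0.40175.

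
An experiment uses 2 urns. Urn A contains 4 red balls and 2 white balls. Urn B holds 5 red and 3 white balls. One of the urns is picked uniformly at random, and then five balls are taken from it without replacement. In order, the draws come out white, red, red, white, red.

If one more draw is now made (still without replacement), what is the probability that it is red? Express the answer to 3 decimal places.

Compute the likelihood of the observed sequence for each case: P(data | urn A) = (2/6)(4/5)(3/4)(1/3)(2/2) = 0.066667; P(data | urn B) = (3/8)(5/7)(4/6)(2/5)(3/4) = 0.053571.
Weighting by the prior gives 1/2 · 0.066667 = 0.033333, 1/2 · 0.053571 = 0.026786; summing to 0.060119.
Dividing through by the total gives posterior P(urn A | data) = 0.55446, P(urn B | data) = 0.44554.
Averaging over the posterior, P(red next | data) = (1)(0.55446) + (2/3)(0.44554) = 0.85149.

0.851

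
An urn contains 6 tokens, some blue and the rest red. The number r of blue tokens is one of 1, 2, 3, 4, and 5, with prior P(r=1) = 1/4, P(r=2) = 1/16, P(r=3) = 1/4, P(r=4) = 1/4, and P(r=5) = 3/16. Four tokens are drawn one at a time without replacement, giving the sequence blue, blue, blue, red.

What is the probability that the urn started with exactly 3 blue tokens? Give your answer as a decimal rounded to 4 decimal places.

The likelihood of the observed sequence under each hypothesis: P(data | r = 1) = (1/6)(0/5) = 0; P(data | r = 2) = (2/6)(1/5)(0/4) = 0; P(data | r = 3) = (3/6)(2/5)(1/4)(3/3) = 1/20; P(data | r = 4) = (4/6)(3/5)(2/4)(2/3) = 2/15; P(data | r = 5) = (5/6)(4/5)(3/4)(1/3) = 1/6.
Weighting by the prior gives 1/4 · 0 = 0, 1/16 · 0 = 0, 1/4 · 1/20 = 1/80, 1/4 · 2/15 = 1/30, 3/16 · 1/6 = 1/32; with total 37/480.
Hence P(r = 3 | data) = (1/80) / (37/480) = 6/37.

0.1622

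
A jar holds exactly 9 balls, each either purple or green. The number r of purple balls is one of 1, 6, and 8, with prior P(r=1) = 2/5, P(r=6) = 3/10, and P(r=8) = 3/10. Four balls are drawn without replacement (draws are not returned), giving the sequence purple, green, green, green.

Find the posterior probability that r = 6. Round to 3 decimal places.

0.074

Compute the likelihood of the observed sequence for each case: P(data | r = 1) = (1/9)(8/8)(7/7)(6/6) = 0.11111; P(data | r = 6) = (6/9)(3/8)(2/7)(1/6) = 0.011905; P(data | r = 8) = (8/9)(1/8)(0/7) = 0.
Weighting by the prior gives 2/5 · 0.11111 = 0.044444, 3/10 · 0.011905 = 0.0035714, 3/10 · 0 = 0; summing to 0.048016.
Hence P(r = 6 | data) = (0.0035714) / (0.048016) = 0.07438.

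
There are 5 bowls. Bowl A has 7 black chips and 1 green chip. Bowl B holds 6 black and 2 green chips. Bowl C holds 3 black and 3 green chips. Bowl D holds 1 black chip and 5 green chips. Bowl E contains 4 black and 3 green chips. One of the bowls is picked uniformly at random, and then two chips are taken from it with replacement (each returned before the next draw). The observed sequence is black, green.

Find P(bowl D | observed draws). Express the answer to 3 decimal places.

0.149

The likelihood of the observed sequence under each hypothesis: P(data | bowl A) = (7/8)(1/8) = 0.10938; P(data | bowl B) = (6/8)(2/8) = 0.1875; P(data | bowl C) = (3/6)(3/6) = 0.25; P(data | bowl D) = (1/6)(5/6) = 0.13889; P(data | bowl E) = (4/7)(3/7) = 0.2449.
Weighting by the prior gives 1/5 · 0.10938 = 0.021875, 1/5 · 0.1875 = 0.0375, 1/5 · 0.25 = 0.05, 1/5 · 0.13889 = 0.027778, 1/5 · 0.2449 = 0.04898; summing to 0.18613.
Hence P(bowl D | data) = (0.027778) / (0.18613) = 0.14924.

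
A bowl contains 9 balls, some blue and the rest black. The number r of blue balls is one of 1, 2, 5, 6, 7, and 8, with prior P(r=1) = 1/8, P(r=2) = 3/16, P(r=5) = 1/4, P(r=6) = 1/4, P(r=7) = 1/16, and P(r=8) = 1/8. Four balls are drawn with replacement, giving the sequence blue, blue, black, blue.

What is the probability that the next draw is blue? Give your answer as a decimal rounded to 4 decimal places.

0.6664

Compute the likelihood of the observed sequence for each case: P(data | r = 1) = (1/9)(1/9)(8/9)(1/9) = 0.0012193; P(data | r = 2) = (2/9)(2/9)(7/9)(2/9) = 0.0085353; P(data | r = 5) = (5/9)(5/9)(4/9)(5/9) = 0.076208; P(data | r = 6) = (6/9)(6/9)(3/9)(6/9) = 0.098765; P(data | r = 7) = (7/9)(7/9)(2/9)(7/9) = 0.10456; P(data | r = 8) = (8/9)(8/9)(1/9)(8/9) = 0.078037.
The prior-weighted likelihoods are 1/8 · 0.0012193 = 0.00015242, 3/16 · 0.0085353 = 0.0016004, 1/4 · 0.076208 = 0.019052, 1/4 · 0.098765 = 0.024691, 1/16 · 0.10456 = 0.0065348, 1/8 · 0.078037 = 0.0097546; these sum to 0.061786.
Normalising, the posterior is P(r = 1 | data) = 0.0024669, P(r = 2 | data) = 0.025902, P(r = 5 | data) = 0.30836, P(r = 6 | data) = 0.39963, P(r = 7 | data) = 0.10577, P(r = 8 | data) = 0.15788.
Averaging over the posterior, P(blue next | data) = (1/9)(0.0024669) + (2/9)(0.025902) + (5/9)(0.30836) + (2/3)(0.39963) + (7/9)(0.10577) + (8/9)(0.15788) = 0.66636.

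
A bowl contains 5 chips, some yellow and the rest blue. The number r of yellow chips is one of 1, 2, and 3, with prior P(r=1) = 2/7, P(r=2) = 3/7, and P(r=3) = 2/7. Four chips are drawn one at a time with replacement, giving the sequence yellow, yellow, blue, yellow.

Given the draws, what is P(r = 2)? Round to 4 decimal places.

Compute the likelihood of the observed sequence for each case: P(data | r = 1) = (1/5)(1/5)(4/5)(1/5) = 0.0064; P(data | r = 2) = (2/5)(2/5)(3/5)(2/5) = 0.0384; P(data | r = 3) = (3/5)(3/5)(2/5)(3/5) = 0.0864.
Weighting by the prior gives 2/7 · 0.0064 = 0.0018286, 3/7 · 0.0384 = 0.016457, 2/7 · 0.0864 = 0.024686; these sum to 0.042971.
Therefore the posterior P(r = 2 | data) = (0.016457) / (0.042971) = 0.38298.

0.3830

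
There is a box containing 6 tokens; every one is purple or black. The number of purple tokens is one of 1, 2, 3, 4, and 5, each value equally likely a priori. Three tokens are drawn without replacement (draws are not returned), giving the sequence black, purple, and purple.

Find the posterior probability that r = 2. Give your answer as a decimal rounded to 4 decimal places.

Under each hypothesis, the probability of the observed sequence is: P(data | r = 1) = (5/6)(1/5)(0/4) = 0; P(data | r = 2) = (4/6)(2/5)(1/4) = 1/15; P(data | r = 3) = (3/6)(3/5)(2/4) = 3/20; P(data | r = 4) = (2/6)(4/5)(3/4) = 1/5; P(data | r = 5) = (1/6)(5/5)(4/4) = 1/6.
The prior-weighted likelihoods are 1/5 · 0 = 0, 1/5 · 1/15 = 1/75, 1/5 · 3/20 = 3/100, 1/5 · 1/5 = 1/25, 1/5 · 1/6 = 1/30; summing to 7/60.
Therefore the posterior P(r = 2 | data) = (1/75) / (7/60) = 4/35.

0.1143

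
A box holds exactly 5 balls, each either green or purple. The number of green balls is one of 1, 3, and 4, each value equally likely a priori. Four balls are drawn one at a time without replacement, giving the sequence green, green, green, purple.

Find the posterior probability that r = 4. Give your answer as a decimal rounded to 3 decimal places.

Under each hypothesis, the probability of the observed sequence is: P(data | r = 1) = (1/5)(0/4) = 0; P(data | r = 3) = (3/5)(2/4)(1/3)(2/2) = 1/10; P(data | r = 4) = (4/5)(3/4)(2/3)(1/2) = 1/5.
Multiplying each by its prior: 1/3 · 0 = 0, 1/3 · 1/10 = 1/30, 1/3 · 1/5 = 1/15; summing to 1/10.
So P(r = 4 | data) = (1/15) / (1/10) = 2/3.

0.667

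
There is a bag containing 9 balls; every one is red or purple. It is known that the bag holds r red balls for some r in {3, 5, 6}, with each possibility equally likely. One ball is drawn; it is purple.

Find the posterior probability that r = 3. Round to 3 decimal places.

0.462

Under each hypothesis, the probability of this draw is: P(data | r = 3) = (6/9) = 2/3; P(data | r = 5) = (4/9) = 4/9; P(data | r = 6) = (3/9) = 1/3.
The prior-weighted likelihoods are 1/3 · 2/3 = 2/9, 1/3 · 4/9 = 4/27, 1/3 · 1/3 = 1/9; summing to 13/27.
By Bayes' rule, P(r = 3 | data) = (2/9) / (13/27) = 6/13.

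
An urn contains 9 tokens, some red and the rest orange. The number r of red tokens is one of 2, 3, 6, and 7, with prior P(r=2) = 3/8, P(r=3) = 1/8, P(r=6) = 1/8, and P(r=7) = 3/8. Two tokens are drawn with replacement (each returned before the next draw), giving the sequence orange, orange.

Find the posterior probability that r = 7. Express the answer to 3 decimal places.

0.059

Compute the likelihood of the observed sequence for each case: P(data | r = 2) = (7/9)(7/9) = 49/81; P(data | r = 3) = (6/9)(6/9) = 4/9; P(data | r = 6) = (3/9)(3/9) = 1/9; P(data | r = 7) = (2/9)(2/9) = 4/81.
Weighting by the prior gives 3/8 · 49/81 = 49/216, 1/8 · 4/9 = 1/18, 1/8 · 1/9 = 1/72, 3/8 · 4/81 = 1/54; these sum to 17/54.
By Bayes' rule, P(r = 7 | data) = (1/54) / (17/54) = 1/17.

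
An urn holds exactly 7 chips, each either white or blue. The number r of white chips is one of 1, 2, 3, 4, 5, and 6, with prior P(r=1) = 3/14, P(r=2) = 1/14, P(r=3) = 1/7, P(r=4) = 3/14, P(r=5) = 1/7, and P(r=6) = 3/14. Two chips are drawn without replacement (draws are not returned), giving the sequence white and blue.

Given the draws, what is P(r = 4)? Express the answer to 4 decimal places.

0.2857

For each hypothesis, P(data | H) works out to: P(data | r = 1) = (1/7)(6/6) = 1/7; P(data | r = 2) = (2/7)(5/6) = 5/21; P(data | r = 3) = (3/7)(4/6) = 2/7; P(data | r = 4) = (4/7)(3/6) = 2/7; P(data | r = 5) = (5/7)(2/6) = 5/21; P(data | r = 6) = (6/7)(1/6) = 1/7.
Multiplying each by its prior: 3/14 · 1/7 = 3/98, 1/14 · 5/21 = 5/294, 1/7 · 2/7 = 2/49, 3/14 · 2/7 = 3/49, 1/7 · 5/21 = 5/147, 3/14 · 1/7 = 3/98; summing to 3/14.
So P(r = 4 | data) = (3/49) / (3/14) = 2/7.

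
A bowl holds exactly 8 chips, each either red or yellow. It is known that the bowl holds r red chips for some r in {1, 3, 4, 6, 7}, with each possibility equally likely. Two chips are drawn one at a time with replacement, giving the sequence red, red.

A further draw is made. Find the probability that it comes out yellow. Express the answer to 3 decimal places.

0.267

The likelihood of the observed sequence under each hypothesis: P(data | r = 1) = (1/8)(1/8) = 1/64; P(data | r = 3) = (3/8)(3/8) = 9/64; P(data | r = 4) = (4/8)(4/8) = 1/4; P(data | r = 6) = (6/8)(6/8) = 9/16; P(data | r = 7) = (7/8)(7/8) = 49/64.
Multiplying each by its prior: 1/5 · 1/64 = 1/320, 1/5 · 9/64 = 9/320, 1/5 · 1/4 = 1/20, 1/5 · 9/16 = 9/80, 1/5 · 49/64 = 49/320; these sum to 111/320.
Normalising, the posterior is P(r = 1 | data) = 1/111, P(r = 3 | data) = 3/37, P(r = 4 | data) = 16/111, P(r = 6 | data) = 12/37, P(r = 7 | data) = 49/111.
The predictive probability is P(yellow next | data) = (7/8)(1/111) + (5/8)(3/37) + (1/2)(16/111) + (1/4)(12/37) + (1/8)(49/111) = 79/296.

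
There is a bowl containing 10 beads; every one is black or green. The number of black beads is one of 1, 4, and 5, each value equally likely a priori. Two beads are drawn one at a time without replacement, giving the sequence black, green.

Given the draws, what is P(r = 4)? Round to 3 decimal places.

0.414

Under each hypothesis, the probability of the observed sequence is: P(data | r = 1) = (1/10)(9/9) = 1/10; P(data | r = 4) = (4/10)(6/9) = 4/15; P(data | r = 5) = (5/10)(5/9) = 5/18.
Multiplying each by its prior: 1/3 · 1/10 = 1/30, 1/3 · 4/15 = 4/45, 1/3 · 5/18 = 5/54; these sum to 29/135.
By Bayes' rule, P(r = 4 | data) = (4/45) / (29/135) = 12/29.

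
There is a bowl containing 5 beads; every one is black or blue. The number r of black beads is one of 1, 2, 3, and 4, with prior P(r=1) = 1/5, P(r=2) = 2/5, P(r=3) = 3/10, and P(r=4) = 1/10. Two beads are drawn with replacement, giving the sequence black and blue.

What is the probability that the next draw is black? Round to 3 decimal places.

Compute the likelihood of the observed sequence for each case: P(data | r = 1) = (1/5)(4/5) = 4/25; P(data | r = 2) = (2/5)(3/5) = 6/25; P(data | r = 3) = (3/5)(2/5) = 6/25; P(data | r = 4) = (4/5)(1/5) = 4/25.
Weighting by the prior gives 1/5 · 4/25 = 4/125, 2/5 · 6/25 = 12/125, 3/10 · 6/25 = 9/125, 1/10 · 4/25 = 2/125; with total 27/125.
Normalising, the posterior is P(r = 1 | data) = 4/27, P(r = 2 | data) = 4/9, P(r = 3 | data) = 1/3, P(r = 4 | data) = 2/27.
Averaging over the posterior, P(black next | data) = (1/5)(4/27) + (2/5)(4/9) + (3/5)(1/3) + (4/5)(2/27) = 7/15.

0.467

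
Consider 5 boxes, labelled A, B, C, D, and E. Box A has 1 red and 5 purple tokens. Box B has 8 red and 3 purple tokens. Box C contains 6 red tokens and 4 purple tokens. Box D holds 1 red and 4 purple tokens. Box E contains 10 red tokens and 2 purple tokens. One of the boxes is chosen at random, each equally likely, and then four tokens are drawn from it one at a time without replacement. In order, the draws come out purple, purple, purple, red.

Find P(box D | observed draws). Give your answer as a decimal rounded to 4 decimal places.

0.4984

For each hypothesis, P(data | H) works out to: P(data | box A) = (5/6)(4/5)(3/4)(1/3) = 0.16667; P(data | box B) = (3/11)(2/10)(1/9)(8/8) = 0.0060606; P(data | box C) = (4/10)(3/9)(2/8)(6/7) = 0.028571; P(data | box D) = (4/5)(3/4)(2/3)(1/2) = 0.2; P(data | box E) = (2/12)(1/11)(0/10) = 0.
The prior-weighted likelihoods are 1/5 · 0.16667 = 0.033333, 1/5 · 0.0060606 = 0.0012121, 1/5 · 0.028571 = 0.0057143, 1/5 · 0.2 = 0.04, 1/5 · 0 = 0; summing to 0.08026.
So P(box D | data) = (0.04) / (0.08026) = 0.49838.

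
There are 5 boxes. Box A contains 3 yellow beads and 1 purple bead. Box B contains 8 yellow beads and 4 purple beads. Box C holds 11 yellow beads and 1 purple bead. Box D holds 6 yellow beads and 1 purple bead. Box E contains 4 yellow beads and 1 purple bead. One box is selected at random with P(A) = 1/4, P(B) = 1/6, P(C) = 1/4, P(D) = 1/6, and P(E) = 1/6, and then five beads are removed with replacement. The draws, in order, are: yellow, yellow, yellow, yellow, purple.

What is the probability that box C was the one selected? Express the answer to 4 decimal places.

0.2044

For each hypothesis, P(data | H) works out to: P(data | box A) = (3/4)(3/4)(3/4)(3/4)(1/4) = 0.079102; P(data | box B) = (8/12)(8/12)(8/12)(8/12)(4/12) = 0.065844; P(data | box C) = (11/12)(11/12)(11/12)(11/12)(1/12) = 0.058839; P(data | box D) = (6/7)(6/7)(6/7)(6/7)(1/7) = 0.077111; P(data | box E) = (4/5)(4/5)(4/5)(4/5)(1/5) = 0.08192.
Multiplying each by its prior: 1/4 · 0.079102 = 0.019775, 1/6 · 0.065844 = 0.010974, 1/4 · 0.058839 = 0.01471, 1/6 · 0.077111 = 0.012852, 1/6 · 0.08192 = 0.013653; with total 0.071964.
Hence P(box C | data) = (0.01471) / (0.071964) = 0.2044.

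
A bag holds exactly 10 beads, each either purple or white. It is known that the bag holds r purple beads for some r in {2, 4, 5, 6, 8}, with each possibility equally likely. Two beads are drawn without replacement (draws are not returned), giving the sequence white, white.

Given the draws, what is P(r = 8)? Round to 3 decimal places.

Under each hypothesis, the probability of the observed sequence is: P(data | r = 2) = (8/10)(7/9) = 28/45; P(data | r = 4) = (6/10)(5/9) = 1/3; P(data | r = 5) = (5/10)(4/9) = 2/9; P(data | r = 6) = (4/10)(3/9) = 2/15; P(data | r = 8) = (2/10)(1/9) = 1/45.
The prior-weighted likelihoods are 1/5 · 28/45 = 28/225, 1/5 · 1/3 = 1/15, 1/5 · 2/9 = 2/45, 1/5 · 2/15 = 2/75, 1/5 · 1/45 = 1/225; summing to 4/15.
By Bayes' rule, P(r = 8 | data) = (1/225) / (4/15) = 1/60.

0.017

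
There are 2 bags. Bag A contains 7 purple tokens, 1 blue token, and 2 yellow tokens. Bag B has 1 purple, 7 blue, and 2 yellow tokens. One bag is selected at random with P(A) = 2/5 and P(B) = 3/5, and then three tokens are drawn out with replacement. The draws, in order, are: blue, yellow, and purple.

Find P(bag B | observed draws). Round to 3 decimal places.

0.600

Under each hypothesis, the probability of the observed sequence is: P(data | bag A) = (1/10)(2/10)(7/10) = 0.014; P(data | bag B) = (7/10)(2/10)(1/10) = 0.014.
Multiplying each by its prior: 2/5 · 0.014 = 0.0056, 3/5 · 0.014 = 0.0084; these sum to 0.014.
Therefore the posterior P(bag B | data) = (0.0084) / (0.014) = 0.6.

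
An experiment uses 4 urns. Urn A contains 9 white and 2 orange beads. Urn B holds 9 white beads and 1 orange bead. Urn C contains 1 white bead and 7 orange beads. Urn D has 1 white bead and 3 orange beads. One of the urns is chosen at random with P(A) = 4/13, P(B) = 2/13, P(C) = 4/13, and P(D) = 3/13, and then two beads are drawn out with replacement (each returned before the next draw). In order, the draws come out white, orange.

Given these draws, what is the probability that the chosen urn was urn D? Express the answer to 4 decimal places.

The likelihood of the observed sequence under each hypothesis: P(data | urn A) = (9/11)(2/11) = 0.14876; P(data | urn B) = (9/10)(1/10) = 0.09; P(data | urn C) = (1/8)(7/8) = 0.10938; P(data | urn D) = (1/4)(3/4) = 0.1875.
Weighting by the prior gives 4/13 · 0.14876 = 0.045772, 2/13 · 0.09 = 0.013846, 4/13 · 0.10938 = 0.033654, 3/13 · 0.1875 = 0.043269; summing to 0.13654.
By Bayes' rule, P(urn D | data) = (0.043269) / (0.13654) = 0.31689.

0.3169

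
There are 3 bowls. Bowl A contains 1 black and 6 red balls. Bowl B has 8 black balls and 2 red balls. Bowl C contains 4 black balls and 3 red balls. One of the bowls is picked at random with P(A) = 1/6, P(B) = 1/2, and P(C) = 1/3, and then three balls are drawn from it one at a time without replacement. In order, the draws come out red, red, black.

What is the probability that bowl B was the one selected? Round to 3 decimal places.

0.152

Under each hypothesis, the probability of the observed sequence is: P(data | bowl A) = (6/7)(5/6)(1/5) = 1/7; P(data | bowl B) = (2/10)(1/9)(8/8) = 1/45; P(data | bowl C) = (3/7)(2/6)(4/5) = 4/35.
Weighting by the prior gives 1/6 · 1/7 = 1/42, 1/2 · 1/45 = 1/90, 1/3 · 4/35 = 4/105; with total 23/315.
Hence P(bowl B | data) = (1/90) / (23/315) = 7/46.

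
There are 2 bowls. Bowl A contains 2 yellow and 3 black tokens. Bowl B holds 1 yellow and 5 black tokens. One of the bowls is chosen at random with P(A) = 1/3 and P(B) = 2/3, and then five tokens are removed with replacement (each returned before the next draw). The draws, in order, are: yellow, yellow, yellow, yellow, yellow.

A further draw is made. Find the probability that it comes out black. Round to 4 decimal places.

Under each hypothesis, the probability of the observed sequence is: P(data | bowl A) = (2/5)(2/5)(2/5)(2/5)(2/5) = 0.01024; P(data | bowl B) = (1/6)(1/6)(1/6)(1/6)(1/6) = 0.0001286.
The prior-weighted likelihoods are 1/3 · 0.01024 = 0.0034133, 2/3 · 0.0001286 = 8.5734e-05; with total 0.0034991.
Dividing through by the total gives posterior P(bowl A | data) = 0.9755, P(bowl B | data) = 0.024502.
So P(black next | data) = Σ P(black next | H) P(H | data) = (3/5)(0.9755) + (5/6)(0.024502) = 0.60572.

0.6057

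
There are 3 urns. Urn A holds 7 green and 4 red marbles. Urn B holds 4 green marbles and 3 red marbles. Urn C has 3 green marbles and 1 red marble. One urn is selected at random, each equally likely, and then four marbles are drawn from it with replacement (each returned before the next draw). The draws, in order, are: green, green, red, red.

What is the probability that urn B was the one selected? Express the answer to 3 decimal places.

Under each hypothesis, the probability of the observed sequence is: P(data | urn A) = (7/11)(7/11)(4/11)(4/11) = 0.053548; P(data | urn B) = (4/7)(4/7)(3/7)(3/7) = 0.059975; P(data | urn C) = (3/4)(3/4)(1/4)(1/4) = 0.035156.
The prior-weighted likelihoods are 1/3 · 0.053548 = 0.017849, 1/3 · 0.059975 = 0.019992, 1/3 · 0.035156 = 0.011719; these sum to 0.04956.
Therefore the posterior P(urn B | data) = (0.019992) / (0.04956) = 0.40338.

0.403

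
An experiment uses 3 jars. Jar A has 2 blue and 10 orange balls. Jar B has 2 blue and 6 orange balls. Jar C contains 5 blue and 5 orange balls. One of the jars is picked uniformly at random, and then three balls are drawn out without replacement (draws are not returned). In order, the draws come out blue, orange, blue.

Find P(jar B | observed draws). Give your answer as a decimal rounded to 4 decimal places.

0.1882

Under each hypothesis, the probability of the observed sequence is: P(data | jar A) = (2/12)(10/11)(1/10) = 0.015152; P(data | jar B) = (2/8)(6/7)(1/6) = 0.035714; P(data | jar C) = (5/10)(5/9)(4/8) = 0.13889.
Weighting by the prior gives 1/3 · 0.015152 = 0.0050505, 1/3 · 0.035714 = 0.011905, 1/3 · 0.13889 = 0.046296; summing to 0.063252.
By Bayes' rule, P(jar B | data) = (0.011905) / (0.063252) = 0.18821.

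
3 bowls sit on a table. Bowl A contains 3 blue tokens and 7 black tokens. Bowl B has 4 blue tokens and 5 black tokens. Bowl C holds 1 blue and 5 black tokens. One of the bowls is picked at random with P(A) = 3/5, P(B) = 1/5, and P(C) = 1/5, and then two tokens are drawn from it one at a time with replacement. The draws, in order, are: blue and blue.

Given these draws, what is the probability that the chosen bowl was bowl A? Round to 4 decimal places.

0.5451

Under each hypothesis, the probability of the observed sequence is: P(data | bowl A) = (3/10)(3/10) = 0.09; P(data | bowl B) = (4/9)(4/9) = 0.19753; P(data | bowl C) = (1/6)(1/6) = 0.027778.
Multiplying each by its prior: 3/5 · 0.09 = 0.054, 1/5 · 0.19753 = 0.039506, 1/5 · 0.027778 = 0.0055556; summing to 0.099062.
So P(bowl A | data) = (0.054) / (0.099062) = 0.54511.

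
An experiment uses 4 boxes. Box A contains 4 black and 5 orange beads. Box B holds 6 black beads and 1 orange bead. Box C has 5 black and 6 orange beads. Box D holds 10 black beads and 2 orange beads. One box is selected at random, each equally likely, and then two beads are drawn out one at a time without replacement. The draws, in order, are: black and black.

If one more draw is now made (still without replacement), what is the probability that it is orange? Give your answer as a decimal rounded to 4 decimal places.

0.2978

The likelihood of the observed sequence under each hypothesis: P(data | box A) = (4/9)(3/8) = 1/6; P(data | box B) = (6/7)(5/6) = 5/7; P(data | box C) = (5/11)(4/10) = 2/11; P(data | box D) = (10/12)(9/11) = 15/22.
Weighting by the prior gives 1/4 · 1/6 = 1/24, 1/4 · 5/7 = 5/28, 1/4 · 2/11 = 1/22, 1/4 · 15/22 = 15/88; these sum to 403/924.
The posterior is then P(box A | data) = 77/806, P(box B | data) = 165/403, P(box C | data) = 42/403, P(box D | data) = 315/806.
The predictive probability is P(orange next | data) = (5/7)(77/806) + (1/5)(165/403) + (2/3)(42/403) + (1/5)(315/806) = 120/403.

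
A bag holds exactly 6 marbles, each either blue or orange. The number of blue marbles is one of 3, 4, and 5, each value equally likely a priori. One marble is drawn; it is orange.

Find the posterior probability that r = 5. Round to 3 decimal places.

0.167

Under each hypothesis, the probability of this draw is: P(data | r = 3) = (3/6) = 1/2; P(data | r = 4) = (2/6) = 1/3; P(data | r = 5) = (1/6) = 1/6.
Weighting by the prior gives 1/3 · 1/2 = 1/6, 1/3 · 1/3 = 1/9, 1/3 · 1/6 = 1/18; summing to 1/3.
Therefore the posterior P(r = 5 | data) = (1/18) / (1/3) = 1/6.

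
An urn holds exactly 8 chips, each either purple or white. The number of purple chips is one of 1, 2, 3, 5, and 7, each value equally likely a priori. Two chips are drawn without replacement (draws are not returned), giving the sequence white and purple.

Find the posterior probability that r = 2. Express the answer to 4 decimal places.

0.2143

Compute the likelihood of the observed sequence for each case: P(data | r = 1) = (7/8)(1/7) = 1/8; P(data | r = 2) = (6/8)(2/7) = 3/14; P(data | r = 3) = (5/8)(3/7) = 15/56; P(data | r = 5) = (3/8)(5/7) = 15/56; P(data | r = 7) = (1/8)(7/7) = 1/8.
The prior-weighted likelihoods are 1/5 · 1/8 = 1/40, 1/5 · 3/14 = 3/70, 1/5 · 15/56 = 3/56, 1/5 · 15/56 = 3/56, 1/5 · 1/8 = 1/40; with total 1/5.
By Bayes' rule, P(r = 2 | data) = (3/70) / (1/5) = 3/14.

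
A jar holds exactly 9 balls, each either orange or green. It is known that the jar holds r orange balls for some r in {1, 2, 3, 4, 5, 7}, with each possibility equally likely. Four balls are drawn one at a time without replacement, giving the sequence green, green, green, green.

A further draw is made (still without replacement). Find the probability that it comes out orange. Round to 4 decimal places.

Compute the likelihood of the observed sequence for each case: P(data | r = 1) = (8/9)(7/8)(6/7)(5/6) = 5/9; P(data | r = 2) = (7/9)(6/8)(5/7)(4/6) = 5/18; P(data | r = 3) = (6/9)(5/8)(4/7)(3/6) = 5/42; P(data | r = 4) = (5/9)(4/8)(3/7)(2/6) = 5/126; P(data | r = 5) = (4/9)(3/8)(2/7)(1/6) = 1/126; P(data | r = 7) = (2/9)(1/8)(0/7) = 0.
The prior-weighted likelihoods are 1/6 · 5/9 = 5/54, 1/6 · 5/18 = 5/108, 1/6 · 5/42 = 5/252, 1/6 · 5/126 = 5/756, 1/6 · 1/126 = 1/756, 1/6 · 0 = 0; with total 1/6.
Dividing through by the total gives posterior P(r = 1 | data) = 5/9, P(r = 2 | data) = 5/18, P(r = 3 | data) = 5/42, P(r = 4 | data) = 5/126, P(r = 5 | data) = 1/126, P(r = 7 | data) = 0.
The predictive probability is P(orange next | data) = (1/5)(5/9) + (2/5)(5/18) + (3/5)(5/42) + (4/5)(5/126) + (1)(1/126) = 1/3.

0.3333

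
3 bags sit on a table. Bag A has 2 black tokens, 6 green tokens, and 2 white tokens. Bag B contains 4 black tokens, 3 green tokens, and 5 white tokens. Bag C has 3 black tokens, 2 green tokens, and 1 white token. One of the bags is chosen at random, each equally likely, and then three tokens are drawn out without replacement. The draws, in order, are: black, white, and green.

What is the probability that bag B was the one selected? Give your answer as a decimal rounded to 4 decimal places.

For each hypothesis, P(data | H) works out to: P(data | bag A) = (2/10)(2/9)(6/8) = 1/30; P(data | bag B) = (4/12)(5/11)(3/10) = 1/22; P(data | bag C) = (3/6)(1/5)(2/4) = 1/20.
Weighting by the prior gives 1/3 · 1/30 = 1/90, 1/3 · 1/22 = 1/66, 1/3 · 1/20 = 1/60; with total 17/396.
Therefore the posterior P(bag B | data) = (1/66) / (17/396) = 6/17.

0.3529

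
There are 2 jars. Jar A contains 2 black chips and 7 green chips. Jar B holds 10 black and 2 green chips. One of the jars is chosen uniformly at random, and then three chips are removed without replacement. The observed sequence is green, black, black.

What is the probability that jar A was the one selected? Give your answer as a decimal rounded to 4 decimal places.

Under each hypothesis, the probability of the observed sequence is: P(data | jar A) = (7/9)(2/8)(1/7) = 1/36; P(data | jar B) = (2/12)(10/11)(9/10) = 3/22.
Weighting by the prior gives 1/2 · 1/36 = 1/72, 1/2 · 3/22 = 3/44; summing to 65/792.
Hence P(jar A | data) = (1/72) / (65/792) = 11/65.

0.1692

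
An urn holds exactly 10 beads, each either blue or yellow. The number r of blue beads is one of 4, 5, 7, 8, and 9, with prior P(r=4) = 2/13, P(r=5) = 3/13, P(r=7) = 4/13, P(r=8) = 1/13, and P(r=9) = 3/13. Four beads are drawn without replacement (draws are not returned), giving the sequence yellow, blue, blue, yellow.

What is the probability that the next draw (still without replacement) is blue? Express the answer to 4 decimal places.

0.5895

The likelihood of the observed sequence under each hypothesis: P(data | r = 4) = (6/10)(4/9)(3/8)(5/7) = 1/14; P(data | r = 5) = (5/10)(5/9)(4/8)(4/7) = 5/63; P(data | r = 7) = (3/10)(7/9)(6/8)(2/7) = 1/20; P(data | r = 8) = (2/10)(8/9)(7/8)(1/7) = 1/45; P(data | r = 9) = (1/10)(9/9)(8/8)(0/7) = 0.
The prior-weighted likelihoods are 2/13 · 1/14 = 1/91, 3/13 · 5/63 = 5/273, 4/13 · 1/20 = 1/65, 1/13 · 1/45 = 1/585, 3/13 · 0 = 0; with total 38/819.
Dividing through by the total gives posterior P(r = 4 | data) = 9/38, P(r = 5 | data) = 15/38, P(r = 7 | data) = 63/190, P(r = 8 | data) = 7/190, P(r = 9 | data) = 0.
Averaging over the posterior, P(blue next | data) = (1/3)(9/38) + (1/2)(15/38) + (5/6)(63/190) + (1)(7/190) = 56/95.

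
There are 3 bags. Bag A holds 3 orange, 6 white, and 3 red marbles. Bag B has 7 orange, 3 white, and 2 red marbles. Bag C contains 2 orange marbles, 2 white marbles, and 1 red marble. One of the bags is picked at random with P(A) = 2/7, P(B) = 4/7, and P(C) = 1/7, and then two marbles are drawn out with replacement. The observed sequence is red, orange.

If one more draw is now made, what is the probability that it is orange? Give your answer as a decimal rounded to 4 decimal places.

0.4885

For each hypothesis, P(data | H) works out to: P(data | bag A) = (3/12)(3/12) = 0.0625; P(data | bag B) = (2/12)(7/12) = 0.097222; P(data | bag C) = (1/5)(2/5) = 0.08.
Weighting by the prior gives 2/7 · 0.0625 = 0.017857, 4/7 · 0.097222 = 0.055556, 1/7 · 0.08 = 0.011429; these sum to 0.084841.
The posterior is then P(bag A | data) = 0.21048, P(bag B | data) = 0.65482, P(bag C | data) = 0.13471.
The predictive probability is P(orange next | data) = (1/4)(0.21048) + (7/12)(0.65482) + (2/5)(0.13471) = 0.48848.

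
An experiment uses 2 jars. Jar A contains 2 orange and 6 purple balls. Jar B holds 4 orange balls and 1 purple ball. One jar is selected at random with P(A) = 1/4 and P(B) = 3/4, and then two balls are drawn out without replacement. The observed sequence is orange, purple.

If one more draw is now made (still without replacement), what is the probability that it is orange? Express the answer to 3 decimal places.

0.781

The likelihood of the observed sequence under each hypothesis: P(data | jar A) = (2/8)(6/7) = 3/14; P(data | jar B) = (4/5)(1/4) = 1/5.
The prior-weighted likelihoods are 1/4 · 3/14 = 3/56, 3/4 · 1/5 = 3/20; summing to 57/280.
Normalising, the posterior is P(jar A | data) = 5/19, P(jar B | data) = 14/19.
So P(orange next | data) = Σ P(orange next | H) P(H | data) = (1/6)(5/19) + (1)(14/19) = 89/114.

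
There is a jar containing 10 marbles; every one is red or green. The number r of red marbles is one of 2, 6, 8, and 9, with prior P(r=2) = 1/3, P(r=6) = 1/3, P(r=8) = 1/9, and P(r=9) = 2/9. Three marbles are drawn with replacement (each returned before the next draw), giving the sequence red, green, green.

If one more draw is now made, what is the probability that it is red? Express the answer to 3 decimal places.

For each hypothesis, P(data | H) works out to: P(data | r = 2) = (2/10)(8/10)(8/10) = 0.128; P(data | r = 6) = (6/10)(4/10)(4/10) = 0.096; P(data | r = 8) = (8/10)(2/10)(2/10) = 0.032; P(data | r = 9) = (9/10)(1/10)(1/10) = 0.009.
Multiplying each by its prior: 1/3 · 0.128 = 0.042667, 1/3 · 0.096 = 0.032, 1/9 · 0.032 = 0.0035556, 2/9 · 0.009 = 0.002; with total 0.080222.
Normalising, the posterior is P(r = 2 | data) = 0.53186, P(r = 6 | data) = 0.39889, P(r = 8 | data) = 0.044321, P(r = 9 | data) = 0.024931.
The predictive probability is P(red next | data) = (1/5)(0.53186) + (3/5)(0.39889) + (4/5)(0.044321) + (9/10)(0.024931) = 0.4036.

0.404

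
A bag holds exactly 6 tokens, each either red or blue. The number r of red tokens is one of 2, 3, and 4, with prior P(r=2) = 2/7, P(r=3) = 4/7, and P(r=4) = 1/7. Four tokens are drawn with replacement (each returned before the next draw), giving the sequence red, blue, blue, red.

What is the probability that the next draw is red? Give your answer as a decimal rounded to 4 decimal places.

0.4793

Compute the likelihood of the observed sequence for each case: P(data | r = 2) = (2/6)(4/6)(4/6)(2/6) = 4/81; P(data | r = 3) = (3/6)(3/6)(3/6)(3/6) = 1/16; P(data | r = 4) = (4/6)(2/6)(2/6)(4/6) = 4/81.
Weighting by the prior gives 2/7 · 4/81 = 8/567, 4/7 · 1/16 = 1/28, 1/7 · 4/81 = 4/567; these sum to 43/756.
Normalising, the posterior is P(r = 2 | data) = 32/129, P(r = 3 | data) = 27/43, P(r = 4 | data) = 16/129.
So P(red next | data) = Σ P(red next | H) P(H | data) = (1/3)(32/129) + (1/2)(27/43) + (2/3)(16/129) = 371/774.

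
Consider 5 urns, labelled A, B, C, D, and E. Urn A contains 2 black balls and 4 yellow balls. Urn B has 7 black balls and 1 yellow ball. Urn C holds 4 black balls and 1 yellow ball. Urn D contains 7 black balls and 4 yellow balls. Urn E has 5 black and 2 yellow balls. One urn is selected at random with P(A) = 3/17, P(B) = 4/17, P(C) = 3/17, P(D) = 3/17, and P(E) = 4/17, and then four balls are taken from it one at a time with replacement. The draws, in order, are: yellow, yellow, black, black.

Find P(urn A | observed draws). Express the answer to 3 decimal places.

Under each hypothesis, the probability of the observed sequence is: P(data | urn A) = (4/6)(4/6)(2/6)(2/6) = 0.049383; P(data | urn B) = (1/8)(1/8)(7/8)(7/8) = 0.011963; P(data | urn C) = (1/5)(1/5)(4/5)(4/5) = 0.0256; P(data | urn D) = (4/11)(4/11)(7/11)(7/11) = 0.053548; P(data | urn E) = (2/7)(2/7)(5/7)(5/7) = 0.041649.
Weighting by the prior gives 3/17 · 0.049383 = 0.0087146, 4/17 · 0.011963 = 0.0028148, 3/17 · 0.0256 = 0.0045176, 3/17 · 0.053548 = 0.0094497, 4/17 · 0.041649 = 0.0097998; with total 0.035297.
By Bayes' rule, P(urn A | data) = (0.0087146) / (0.035297) = 0.2469.

0.247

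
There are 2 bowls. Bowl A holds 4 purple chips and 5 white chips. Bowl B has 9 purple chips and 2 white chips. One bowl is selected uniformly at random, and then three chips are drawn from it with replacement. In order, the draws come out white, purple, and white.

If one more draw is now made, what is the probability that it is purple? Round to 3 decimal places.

0.506

Compute the likelihood of the observed sequence for each case: P(data | bowl A) = (5/9)(4/9)(5/9) = 0.13717; P(data | bowl B) = (2/11)(9/11)(2/11) = 0.027047.
Weighting by the prior gives 1/2 · 0.13717 = 0.068587, 1/2 · 0.027047 = 0.013524; these sum to 0.082111.
Dividing through by the total gives posterior P(bowl A | data) = 0.8353, P(bowl B | data) = 0.1647.
Averaging over the posterior, P(purple next | data) = (4/9)(0.8353) + (9/11)(0.1647) = 0.506.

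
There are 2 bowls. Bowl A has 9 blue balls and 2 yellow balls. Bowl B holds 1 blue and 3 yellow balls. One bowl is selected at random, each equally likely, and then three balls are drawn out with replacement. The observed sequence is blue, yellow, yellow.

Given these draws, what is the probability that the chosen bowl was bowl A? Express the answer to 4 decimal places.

0.1613

Under each hypothesis, the probability of the observed sequence is: P(data | bowl A) = (9/11)(2/11)(2/11) = 0.027047; P(data | bowl B) = (1/4)(3/4)(3/4) = 0.14062.
Weighting by the prior gives 1/2 · 0.027047 = 0.013524, 1/2 · 0.14062 = 0.070312; these sum to 0.083836.
Therefore the posterior P(bowl A | data) = (0.013524) / (0.083836) = 0.16131.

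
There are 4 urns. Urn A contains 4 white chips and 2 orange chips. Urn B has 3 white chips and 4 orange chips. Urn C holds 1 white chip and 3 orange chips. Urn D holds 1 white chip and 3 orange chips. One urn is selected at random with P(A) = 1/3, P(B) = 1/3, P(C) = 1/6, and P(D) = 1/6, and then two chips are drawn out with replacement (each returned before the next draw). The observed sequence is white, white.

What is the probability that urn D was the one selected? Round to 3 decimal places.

For each hypothesis, P(data | H) works out to: P(data | urn A) = (4/6)(4/6) = 0.44444; P(data | urn B) = (3/7)(3/7) = 0.18367; P(data | urn C) = (1/4)(1/4) = 0.0625; P(data | urn D) = (1/4)(1/4) = 0.0625.
Multiplying each by its prior: 1/3 · 0.44444 = 0.14815, 1/3 · 0.18367 = 0.061224, 1/6 · 0.0625 = 0.010417, 1/6 · 0.0625 = 0.010417; summing to 0.23021.
So P(urn D | data) = (0.010417) / (0.23021) = 0.045249.

0.045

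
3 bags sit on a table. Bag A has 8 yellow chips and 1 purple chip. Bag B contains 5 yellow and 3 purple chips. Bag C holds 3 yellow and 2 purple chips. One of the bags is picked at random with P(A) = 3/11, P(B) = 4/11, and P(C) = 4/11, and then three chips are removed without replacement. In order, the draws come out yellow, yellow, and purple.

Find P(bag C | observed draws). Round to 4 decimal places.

Compute the likelihood of the observed sequence for each case: P(data | bag A) = (8/9)(7/8)(1/7) = 0.11111; P(data | bag B) = (5/8)(4/7)(3/6) = 0.17857; P(data | bag C) = (3/5)(2/4)(2/3) = 0.2.
Weighting by the prior gives 3/11 · 0.11111 = 0.030303, 4/11 · 0.17857 = 0.064935, 4/11 · 0.2 = 0.072727; with total 0.16797.
So P(bag C | data) = (0.072727) / (0.16797) = 0.43299.

0.4330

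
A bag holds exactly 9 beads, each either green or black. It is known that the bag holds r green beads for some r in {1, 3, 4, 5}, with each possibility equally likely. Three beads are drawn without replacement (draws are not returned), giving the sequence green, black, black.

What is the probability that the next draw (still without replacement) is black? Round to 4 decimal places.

0.6154

The likelihood of the observed sequence under each hypothesis: P(data | r = 1) = (1/9)(8/8)(7/7) = 0.11111; P(data | r = 3) = (3/9)(6/8)(5/7) = 0.17857; P(data | r = 4) = (4/9)(5/8)(4/7) = 0.15873; P(data | r = 5) = (5/9)(4/8)(3/7) = 0.11905.
The prior-weighted likelihoods are 1/4 · 0.11111 = 0.027778, 1/4 · 0.17857 = 0.044643, 1/4 · 0.15873 = 0.039683, 1/4 · 0.11905 = 0.029762; summing to 0.14187.
The posterior is then P(r = 1 | data) = 0.1958, P(r = 3 | data) = 0.31469, P(r = 4 | data) = 0.27972, P(r = 5 | data) = 0.20979.
So P(black next | data) = Σ P(black next | H) P(H | data) = (1)(0.1958) + (2/3)(0.31469) + (1/2)(0.27972) + (1/3)(0.20979) = 0.61538.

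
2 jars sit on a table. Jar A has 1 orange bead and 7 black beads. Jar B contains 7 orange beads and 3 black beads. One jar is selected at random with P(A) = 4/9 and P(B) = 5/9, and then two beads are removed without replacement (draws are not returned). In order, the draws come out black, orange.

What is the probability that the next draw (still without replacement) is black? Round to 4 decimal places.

0.4750

Under each hypothesis, the probability of the observed sequence is: P(data | jar A) = (7/8)(1/7) = 1/8; P(data | jar B) = (3/10)(7/9) = 7/30.
Weighting by the prior gives 4/9 · 1/8 = 1/18, 5/9 · 7/30 = 7/54; summing to 5/27.
Normalising, the posterior is P(jar A | data) = 3/10, P(jar B | data) = 7/10.
The predictive probability is P(black next | data) = (1)(3/10) + (1/4)(7/10) = 19/40.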